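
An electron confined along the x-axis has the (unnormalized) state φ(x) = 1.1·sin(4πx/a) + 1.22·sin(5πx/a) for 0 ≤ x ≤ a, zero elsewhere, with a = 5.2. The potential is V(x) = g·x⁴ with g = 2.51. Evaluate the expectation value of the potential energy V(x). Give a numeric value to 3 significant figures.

76.8

⟨V⟩ = ∫ V(x)·|φ|² dx / ∫|φ|² dx.
On 0 ≤ x ≤ a (j ≠ l): ∫sin²(jπx/a) dx = a/2, ∫sin(jπx/a)·sin(lπx/a) dx = 0; diagonal moments ∫x·sin²(jπx/a) dx = a²/4, ∫x²·sin²(jπx/a) dx = a³·(1/6 − 1/(4j²π²)); cross terms ∫x·sin(jπx/a)·sin(lπx/a) dx = 0 for j + l even and −4jla²/(π²(j² − l²)²) for j + l odd, ∫x²·sin(jπx/a)·sin(lπx/a) dx = (−1)^(j+l)·4jla³/(π²(j² − l²)²); higher powers the same way via product-to-sum and parts.
State is unnormalized: ∫|φ|² dx = 7.0158, and ∫φ*·V(x)·φ dx = 538.87, so ⟨V⟩ = 538.87 / 7.0158.
⟨V⟩ = 76.807.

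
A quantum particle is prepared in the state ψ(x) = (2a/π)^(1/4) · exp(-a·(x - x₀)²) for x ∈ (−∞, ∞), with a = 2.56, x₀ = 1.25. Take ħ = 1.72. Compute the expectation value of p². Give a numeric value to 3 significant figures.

p² ψ = −ħ² d²ψ/dx²; ⟨p²⟩ = −ħ² ∫ ψ*·ψ'' dx.
Gaussian moments (u = x − x₀): ∫u^(2j)·e^(−2au²) du = (2j−1)!!/(4a)^j · √(π/(2a)), odd powers integrate to 0; here √(π/(2a)) = 0.78332. Derivatives: d/dx e^(−au²) = −2au·e^(−au²), d²/dx² e^(−au²) = (4a²u² − 2a)·e^(−au²).
⟨p²⟩ = 7.5735.

7.57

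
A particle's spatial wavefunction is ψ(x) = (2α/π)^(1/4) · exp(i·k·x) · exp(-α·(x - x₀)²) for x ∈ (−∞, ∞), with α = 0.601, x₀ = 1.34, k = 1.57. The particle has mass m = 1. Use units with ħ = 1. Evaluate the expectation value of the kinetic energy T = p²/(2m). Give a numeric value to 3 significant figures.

T = −(ħ²/2m) d²/dx², so ⟨T⟩ = −(ħ²/2m) ∫ ψ*·ψ'' dx; with m = 1.
Gaussian moments (u = x − x₀): ∫u^(2j)·e^(−2αu²) du = (2j−1)!!/(4α)^j · √(π/(2α)), odd powers integrate to 0; here √(π/(2α)) = 1.6167. Derivatives: ψ′ = (ik − 2αu)·ψ, ψ″ = ((ik − 2αu)² − 2α)·ψ; the odd-in-u pieces drop out.
⟨T⟩ = 1.5330.

1.53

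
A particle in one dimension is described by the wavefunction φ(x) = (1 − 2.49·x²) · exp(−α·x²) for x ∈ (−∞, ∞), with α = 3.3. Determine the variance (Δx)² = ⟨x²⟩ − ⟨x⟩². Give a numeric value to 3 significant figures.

0.0417

Compute ⟨x⟩ and ⟨x²⟩ separately, then (Δx)² = ⟨x²⟩ − ⟨x⟩².
Expand each integrand as polynomial × e^(−2αx²) and use ∫x^(2j)·e^(−2αx²) dx = (2j−1)!!/(4α)^j · √(π/(2α)), odd powers → 0; here √(π/(2α)) = 0.68993.
Normalization: ∫|φ|² dx = 0.50329.
⟨x⟩ = 0.0000 and ⟨x²⟩ = 0.041742.
(Δx)² = 0.041742 − (0.0000)² = 0.041742.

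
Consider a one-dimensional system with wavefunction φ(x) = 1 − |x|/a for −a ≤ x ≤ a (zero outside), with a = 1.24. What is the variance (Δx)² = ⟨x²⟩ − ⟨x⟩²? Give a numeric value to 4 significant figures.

Compute ⟨x⟩ and ⟨x²⟩ separately, then (Δx)² = ⟨x²⟩ − ⟨x⟩².
φ is even, so ∫ over [−a, a] = 2∫₀ᵃ with φ = 1 − x/a there: ∫₀ᵃ (1 − x/a)² dx = a/3, ∫₀ᵃ x²(1 − x/a)² dx = a³/30, ∫₀ᵃ x⁴(1 − x/a)² dx = a⁵/105.
Normalization: ∫|φ|² dx = 0.82667.
⟨x⟩ = 0.0000 and ⟨x²⟩ = 0.15376.
(Δx)² = 0.15376 − (0.0000)² = 0.15376.

0.1538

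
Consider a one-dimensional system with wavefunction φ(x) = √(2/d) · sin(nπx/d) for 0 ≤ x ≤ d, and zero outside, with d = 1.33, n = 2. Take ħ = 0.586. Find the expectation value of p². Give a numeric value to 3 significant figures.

p² φ = −ħ² d²φ/dx²; ⟨p²⟩ = −ħ² ∫ φ*·φ'' dx.
d/dx sin(nπx/d) = (nπ/d)·cos(nπx/d) and d²/dx² sin(nπx/d) = −(nπ/d)²·sin(nπx/d); on 0 ≤ x ≤ d, ∫sin²(nπx/d) dx = d/2 and ∫sin(nπx/d)·cos(nπx/d) dx = 0.
⟨p²⟩ = 7.6639.

7.66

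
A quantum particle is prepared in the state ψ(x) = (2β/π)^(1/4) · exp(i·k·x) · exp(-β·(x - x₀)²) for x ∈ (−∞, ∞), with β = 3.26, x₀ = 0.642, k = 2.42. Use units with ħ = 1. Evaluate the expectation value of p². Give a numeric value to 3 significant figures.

9.12

p² ψ = −ħ² d²ψ/dx²; ⟨p²⟩ = −ħ² ∫ ψ*·ψ'' dx.
Gaussian moments (u = x − x₀): ∫u^(2j)·e^(−2βu²) du = (2j−1)!!/(4β)^j · √(π/(2β)), odd powers integrate to 0; here √(π/(2β)) = 0.69415. Derivatives: ψ′ = (ik − 2βu)·ψ, ψ″ = ((ik − 2βu)² − 2β)·ψ; the odd-in-u pieces drop out.
⟨p²⟩ = 9.1164.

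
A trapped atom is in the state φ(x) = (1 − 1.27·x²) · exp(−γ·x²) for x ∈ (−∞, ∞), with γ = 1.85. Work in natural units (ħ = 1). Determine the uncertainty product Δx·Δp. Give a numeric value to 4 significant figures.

0.5362

Δx = √(⟨x²⟩−⟨x⟩²), Δp = √(⟨p²⟩−⟨p⟩²).
Expand each integrand as polynomial × e^(−2γx²) and use ∫x^(2j)·e^(−2γx²) dx = (2j−1)!!/(4γ)^j · √(π/(2γ)), odd powers → 0; here √(π/(2γ)) = 0.92145. Differentiate with the product rule, d/dx e^(−γx²) = −2γx·e^(−γx²).
Normalization: ∫|φ|² dx = 0.68659.
⟨x⟩ = 0.0000, ⟨x²⟩ = 0.074735 ⇒ Δx = 0.27338.
⟨p⟩ = 0.0000, ⟨p²⟩ = 3.8469 ⇒ Δp = 1.9614.
Δx·Δp = 0.53619.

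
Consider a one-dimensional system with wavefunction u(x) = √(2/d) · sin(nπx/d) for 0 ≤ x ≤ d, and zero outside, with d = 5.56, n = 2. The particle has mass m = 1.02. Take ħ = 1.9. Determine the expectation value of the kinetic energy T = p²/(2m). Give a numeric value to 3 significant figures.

T = −(ħ²/2m) d²/dx², so ⟨T⟩ = −(ħ²/2m) ∫ u*·u'' dx; with m = 1.02.
d/dx sin(nπx/d) = (nπ/d)·cos(nπx/d) and d²/dx² sin(nπx/d) = −(nπ/d)²·sin(nπx/d); on 0 ≤ x ≤ d, ∫sin²(nπx/d) dx = d/2 and ∫sin(nπx/d)·cos(nπx/d) dx = 0.
⟨T⟩ = 2.2599.

2.26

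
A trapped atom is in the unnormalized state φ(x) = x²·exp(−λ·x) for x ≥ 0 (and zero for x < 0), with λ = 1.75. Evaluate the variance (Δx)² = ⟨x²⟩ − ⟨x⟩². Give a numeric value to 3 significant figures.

Compute ⟨x⟩ and ⟨x²⟩ separately, then (Δx)² = ⟨x²⟩ − ⟨x⟩².
Every integrand reduces to terms xʲ·e^(−2λx) on [0, ∞); use ∫₀^∞ xʲ·e^(−2λx) dx = j!/(2λ)^(j+1).
Normalization: ∫|φ|² dx = 0.045695.
⟨x⟩ = 1.4286 and ⟨x²⟩ = 2.4490.
(Δx)² = 2.4490 − (1.4286)² = 0.40816.

0.408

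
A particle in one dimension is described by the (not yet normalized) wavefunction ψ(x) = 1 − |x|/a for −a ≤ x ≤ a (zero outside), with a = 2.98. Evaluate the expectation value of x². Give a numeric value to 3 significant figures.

⟨x²⟩ = ∫ x²·|ψ|² dx / ∫|ψ|² dx (integrals over the domain).
ψ is even, so ∫ over [−a, a] = 2∫₀ᵃ with ψ = 1 − x/a there: ∫₀ᵃ (1 − x/a)² dx = a/3, ∫₀ᵃ x²(1 − x/a)² dx = a³/30, ∫₀ᵃ x⁴(1 − x/a)² dx = a⁵/105.
State is unnormalized: ∫|ψ|² dx = 1.9867, and ∫ψ*·x²·ψ dx = 1.7642, so ⟨x²⟩ = 1.7642 / 1.9867.
⟨x²⟩ = 0.88804.

0.888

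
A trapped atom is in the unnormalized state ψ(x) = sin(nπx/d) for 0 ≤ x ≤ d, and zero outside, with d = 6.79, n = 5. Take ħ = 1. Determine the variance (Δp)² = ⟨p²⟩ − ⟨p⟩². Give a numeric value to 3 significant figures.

Compute ⟨p⟩ and ⟨p²⟩ separately; (Δp)² = ⟨p²⟩ − ⟨p⟩².
d/dx sin(nπx/d) = (nπ/d)·cos(nπx/d) and d²/dx² sin(nπx/d) = −(nπ/d)²·sin(nπx/d); on 0 ≤ x ≤ d, ∫sin²(nπx/d) dx = d/2 and ∫sin(nπx/d)·cos(nπx/d) dx = 0.
Normalization: ∫|ψ|² dx = 3.3950.
⟨p⟩ = 0.0000 and ⟨p²⟩ = 5.3518.
(Δp)² = 5.3518 − (0.0000)² = 5.3518.

5.35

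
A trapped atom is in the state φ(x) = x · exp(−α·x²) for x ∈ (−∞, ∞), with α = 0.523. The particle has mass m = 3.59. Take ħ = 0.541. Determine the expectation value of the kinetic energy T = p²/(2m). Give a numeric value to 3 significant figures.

T = −(ħ²/2m) d²/dx², so ⟨T⟩ = −(ħ²/2m) ∫ φ*·φ'' dx / ∫|φ|² dx; with m = 3.59.
Expand each integrand as polynomial × e^(−2αx²) and use ∫x^(2j)·e^(−2αx²) dx = (2j−1)!!/(4α)^j · √(π/(2α)), odd powers → 0; here √(π/(2α)) = 1.7330. Differentiate with the product rule, d/dx e^(−αx²) = −2αx·e^(−αx²).
State is unnormalized: ∫|φ|² dx = 0.82841, and ∫φ*·(−ħ²/2m · φ'') dx = 0.052983, so ⟨T⟩ = 0.052983 / 0.82841.
⟨T⟩ = 0.063958.

0.0640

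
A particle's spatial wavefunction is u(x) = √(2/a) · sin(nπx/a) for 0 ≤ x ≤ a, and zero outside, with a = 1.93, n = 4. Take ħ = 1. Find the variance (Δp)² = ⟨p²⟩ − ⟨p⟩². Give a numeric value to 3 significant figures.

42.4

Compute ⟨p⟩ and ⟨p²⟩ separately; (Δp)² = ⟨p²⟩ − ⟨p⟩².
d/dx sin(nπx/a) = (nπ/a)·cos(nπx/a) and d²/dx² sin(nπx/a) = −(nπ/a)²·sin(nπx/a); on 0 ≤ x ≤ a, ∫sin²(nπx/a) dx = a/2 and ∫sin(nπx/a)·cos(nπx/a) dx = 0.
⟨p⟩ = 0.0000 and ⟨p²⟩ = 42.394.
(Δp)² = 42.394 − (0.0000)² = 42.394.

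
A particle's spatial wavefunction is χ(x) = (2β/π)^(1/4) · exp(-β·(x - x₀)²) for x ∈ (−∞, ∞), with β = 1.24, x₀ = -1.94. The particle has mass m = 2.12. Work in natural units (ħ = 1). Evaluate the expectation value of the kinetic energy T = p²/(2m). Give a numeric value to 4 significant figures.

0.2925

T = −(ħ²/2m) d²/dx², so ⟨T⟩ = −(ħ²/2m) ∫ χ*·χ'' dx; with m = 2.12.
Gaussian moments (u = x − x₀): ∫u^(2j)·e^(−2βu²) du = (2j−1)!!/(4β)^j · √(π/(2β)), odd powers integrate to 0; here √(π/(2β)) = 1.1255. Derivatives: d/dx e^(−βu²) = −2βu·e^(−βu²), d²/dx² e^(−βu²) = (4β²u² − 2β)·e^(−βu²).
⟨T⟩ = 0.29245.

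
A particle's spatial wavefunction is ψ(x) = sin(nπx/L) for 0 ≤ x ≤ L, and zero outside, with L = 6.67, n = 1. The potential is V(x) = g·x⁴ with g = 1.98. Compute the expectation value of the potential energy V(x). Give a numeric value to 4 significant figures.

⟨V⟩ = ∫ V(x)·|ψ|² dx / ∫|ψ|² dx.
With sin²θ = (1 − cos2θ)/2 on 0 ≤ x ≤ L: ∫sin²(nπx/L) dx = L/2, ∫x·sin²(nπx/L) dx = L²/4, ∫x²·sin²(nπx/L) dx = L³·(1/6 − 1/(4n²π²)); higher powers xᵏ the same way, integrating xᵏ·cos(2nπx/L) by parts.
State is unnormalized: ∫|ψ|² dx = 3.3350, and ∫ψ*·V(x)·ψ dx = 1491.0, so ⟨V⟩ = 1491.0 / 3.3350.
⟨V⟩ = 447.06.

447.1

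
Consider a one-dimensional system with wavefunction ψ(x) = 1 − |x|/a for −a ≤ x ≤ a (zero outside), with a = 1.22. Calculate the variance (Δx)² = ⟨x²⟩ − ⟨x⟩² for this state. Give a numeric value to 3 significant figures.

0.149

Compute ⟨x⟩ and ⟨x²⟩ separately, then (Δx)² = ⟨x²⟩ − ⟨x⟩².
ψ is even, so ∫ over [−a, a] = 2∫₀ᵃ with ψ = 1 − x/a there: ∫₀ᵃ (1 − x/a)² dx = a/3, ∫₀ᵃ x²(1 − x/a)² dx = a³/30, ∫₀ᵃ x⁴(1 − x/a)² dx = a⁵/105.
Normalization: ∫|ψ|² dx = 0.81333.
⟨x⟩ = 0.0000 and ⟨x²⟩ = 0.14884.
(Δx)² = 0.14884 − (0.0000)² = 0.14884.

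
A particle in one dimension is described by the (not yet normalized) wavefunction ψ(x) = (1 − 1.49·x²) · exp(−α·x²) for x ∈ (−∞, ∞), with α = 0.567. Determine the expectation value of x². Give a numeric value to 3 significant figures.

1.59

⟨x²⟩ = ∫ x²·|ψ|² dx / ∫|ψ|² dx (integrals over the domain).
Expand each integrand as polynomial × e^(−2αx²) and use ∫x^(2j)·e^(−2αx²) dx = (2j−1)!!/(4α)^j · √(π/(2α)), odd powers → 0; here √(π/(2α)) = 1.6644.
State is unnormalized: ∫|ψ|² dx = 1.6326, and ∫ψ*·x²·ψ dx = 2.5923, so ⟨x²⟩ = 2.5923 / 1.6326.
⟨x²⟩ = 1.5878.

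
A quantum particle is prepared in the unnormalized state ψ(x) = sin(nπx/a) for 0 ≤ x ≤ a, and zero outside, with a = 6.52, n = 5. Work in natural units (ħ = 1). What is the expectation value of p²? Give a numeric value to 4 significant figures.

p² ψ = −ħ² d²ψ/dx²; ⟨p²⟩ = −ħ² ∫ ψ*·ψ'' dx / ∫|ψ|² dx.
d/dx sin(nπx/a) = (nπ/a)·cos(nπx/a) and d²/dx² sin(nπx/a) = −(nπ/a)²·sin(nπx/a); on 0 ≤ x ≤ a, ∫sin²(nπx/a) dx = a/2 and ∫sin(nπx/a)·cos(nπx/a) dx = 0.
State is unnormalized: ∫|ψ|² dx = 3.2600, and ∫ψ*·(−ħ² ψ'') dx = 18.922, so ⟨p²⟩ = 18.922 / 3.2600.
⟨p²⟩ = 5.8042.

5.804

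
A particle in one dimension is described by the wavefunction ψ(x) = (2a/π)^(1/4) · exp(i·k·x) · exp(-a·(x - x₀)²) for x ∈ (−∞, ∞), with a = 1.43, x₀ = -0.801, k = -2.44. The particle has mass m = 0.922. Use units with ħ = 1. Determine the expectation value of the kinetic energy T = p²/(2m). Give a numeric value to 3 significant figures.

T = −(ħ²/2m) d²/dx², so ⟨T⟩ = −(ħ²/2m) ∫ ψ*·ψ'' dx; with m = 0.922.
Gaussian moments (u = x − x₀): ∫u^(2j)·e^(−2au²) du = (2j−1)!!/(4a)^j · √(π/(2a)), odd powers integrate to 0; here √(π/(2a)) = 1.0481. Derivatives: ψ′ = (ik − 2au)·ψ, ψ″ = ((ik − 2au)² − 2a)·ψ; the odd-in-u pieces drop out.
⟨T⟩ = 4.0041.

4.00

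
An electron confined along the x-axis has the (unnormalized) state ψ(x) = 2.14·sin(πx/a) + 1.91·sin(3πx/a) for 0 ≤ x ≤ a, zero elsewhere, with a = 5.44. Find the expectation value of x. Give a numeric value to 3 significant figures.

2.72

⟨x⟩ = ∫ x·|ψ|² dx / ∫|ψ|² dx (integrals over the domain).
On 0 ≤ x ≤ a (j ≠ l): ∫sin²(jπx/a) dx = a/2, ∫sin(jπx/a)·sin(lπx/a) dx = 0; diagonal moments ∫x·sin²(jπx/a) dx = a²/4, ∫x²·sin²(jπx/a) dx = a³·(1/6 − 1/(4j²π²)); cross terms ∫x·sin(jπx/a)·sin(lπx/a) dx = 0 for j + l even and −4jla²/(π²(j² − l²)²) for j + l odd, ∫x²·sin(jπx/a)·sin(lπx/a) dx = (−1)^(j+l)·4jla³/(π²(j² − l²)²); higher powers the same way via product-to-sum and parts.
State is unnormalized: ∫|ψ|² dx = 22.379, and ∫ψ*·x·ψ dx = 60.872, so ⟨x⟩ = 60.872 / 22.379.
⟨x⟩ = 2.7200.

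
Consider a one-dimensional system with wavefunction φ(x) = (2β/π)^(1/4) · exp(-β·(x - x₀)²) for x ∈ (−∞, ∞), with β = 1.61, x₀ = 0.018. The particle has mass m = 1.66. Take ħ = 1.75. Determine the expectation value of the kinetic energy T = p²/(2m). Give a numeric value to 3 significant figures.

1.49

T = −(ħ²/2m) d²/dx², so ⟨T⟩ = −(ħ²/2m) ∫ φ*·φ'' dx; with m = 1.66.
Gaussian moments (u = x − x₀): ∫u^(2j)·e^(−2βu²) du = (2j−1)!!/(4β)^j · √(π/(2β)), odd powers integrate to 0; here √(π/(2β)) = 0.98775. Derivatives: d/dx e^(−βu²) = −2βu·e^(−βu²), d²/dx² e^(−βu²) = (4β²u² − 2β)·e^(−βu²).
⟨T⟩ = 1.4851.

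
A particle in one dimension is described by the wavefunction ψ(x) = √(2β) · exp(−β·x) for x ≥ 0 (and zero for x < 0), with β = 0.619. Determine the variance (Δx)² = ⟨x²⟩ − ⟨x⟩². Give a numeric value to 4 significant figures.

0.6525

Compute ⟨x⟩ and ⟨x²⟩ separately, then (Δx)² = ⟨x²⟩ − ⟨x⟩².
Every integrand reduces to terms xʲ·e^(−2βx) on [0, ∞); use ∫₀^∞ xʲ·e^(−2βx) dx = j!/(2β)^(j+1).
⟨x⟩ = 0.80775 and ⟨x²⟩ = 1.3049.
(Δx)² = 1.3049 − (0.80775)² = 0.65247.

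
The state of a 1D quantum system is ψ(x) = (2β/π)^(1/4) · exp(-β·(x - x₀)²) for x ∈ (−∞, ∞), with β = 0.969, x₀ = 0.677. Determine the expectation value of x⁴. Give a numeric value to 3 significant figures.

⟨x⁴⟩ = ∫ x⁴·|ψ|² dx (integrals over the domain).
Gaussian moments (u = x − x₀): ∫u^(2j)·e^(−2βu²) du = (2j−1)!!/(4β)^j · √(π/(2β)), odd powers integrate to 0; here √(π/(2β)) = 1.2732.
⟨x⁴⟩ = 1.1192.

1.12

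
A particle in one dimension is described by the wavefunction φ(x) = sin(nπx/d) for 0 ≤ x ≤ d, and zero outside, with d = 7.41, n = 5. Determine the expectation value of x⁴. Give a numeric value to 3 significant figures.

⟨x⁴⟩ = ∫ x⁴·|φ|² dx / ∫|φ|² dx (integrals over the domain).
With sin²θ = (1 − cos2θ)/2 on 0 ≤ x ≤ d: ∫sin²(nπx/d) dx = d/2, ∫x·sin²(nπx/d) dx = d²/4, ∫x²·sin²(nπx/d) dx = d³·(1/6 − 1/(4n²π²)); higher powers xᵏ the same way, integrating xᵏ·cos(2nπx/d) by parts.
State is unnormalized: ∫|φ|² dx = 3.7050, and ∫φ*·x⁴·φ dx = 2189.0, so ⟨x⁴⟩ = 2189.0 / 3.7050.
⟨x⁴⟩ = 590.84.

591.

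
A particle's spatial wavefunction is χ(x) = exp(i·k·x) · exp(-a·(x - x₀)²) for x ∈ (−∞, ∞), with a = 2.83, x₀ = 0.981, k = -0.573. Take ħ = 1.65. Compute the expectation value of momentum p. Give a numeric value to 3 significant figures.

p χ = −iħ dχ/dx; then ⟨p⟩ = ∫ χ*·(pχ) dx / ∫|χ|² dx.
Gaussian moments (u = x − x₀): ∫u^(2j)·e^(−2au²) du = (2j−1)!!/(4a)^j · √(π/(2a)), odd powers integrate to 0; here √(π/(2a)) = 0.74502. Derivatives: χ′ = (ik − 2au)·χ, χ″ = ((ik − 2au)² − 2a)·χ; the odd-in-u pieces drop out.
State is unnormalized: ∫|χ|² dx = 0.74502, and ∫χ*·(−iħ χ') dx = -0.70438, so ⟨p⟩ = -0.70438 / 0.74502.
⟨p⟩ = -0.94545.

-0.945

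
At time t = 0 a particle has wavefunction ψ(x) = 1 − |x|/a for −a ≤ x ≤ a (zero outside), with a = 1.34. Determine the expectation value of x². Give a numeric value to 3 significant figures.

0.180

⟨x²⟩ = ∫ x²·|ψ|² dx / ∫|ψ|² dx (integrals over the domain).
ψ is even, so ∫ over [−a, a] = 2∫₀ᵃ with ψ = 1 − x/a there: ∫₀ᵃ (1 − x/a)² dx = a/3, ∫₀ᵃ x²(1 − x/a)² dx = a³/30, ∫₀ᵃ x⁴(1 − x/a)² dx = a⁵/105.
State is unnormalized: ∫|ψ|² dx = 0.89333, and ∫ψ*·x²·ψ dx = 0.16041, so ⟨x²⟩ = 0.16041 / 0.89333.
⟨x²⟩ = 0.17956.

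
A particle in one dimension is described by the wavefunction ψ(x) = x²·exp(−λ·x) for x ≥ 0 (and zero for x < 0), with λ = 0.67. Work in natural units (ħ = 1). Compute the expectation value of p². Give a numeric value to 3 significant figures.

p² ψ = −ħ² d²ψ/dx²; ⟨p²⟩ = −ħ² ∫ ψ*·ψ'' dx / ∫|ψ|² dx.
Differentiate x²·exp(−λ·x) with the product rule; every integrand then reduces to terms xʲ·e^(−2λx) on [0, ∞), with ∫₀^∞ xʲ·e^(−2λx) dx = j!/(2λ)^(j+1).
State is unnormalized: ∫|ψ|² dx = 5.5550, and ∫ψ*·(−ħ² ψ'') dx = 0.83122, so ⟨p²⟩ = 0.83122 / 5.5550.
⟨p²⟩ = 0.14963.

0.150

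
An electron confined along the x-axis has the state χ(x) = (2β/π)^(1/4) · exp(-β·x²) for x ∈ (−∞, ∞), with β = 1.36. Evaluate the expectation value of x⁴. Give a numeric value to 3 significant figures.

0.101

⟨x⁴⟩ = ∫ x⁴·|χ|² dx (integrals over the domain).
Gaussian moments: ∫x^(2j)·e^(−2βx²) dx = (2j−1)!!/(4β)^j · √(π/(2β)), odd powers integrate to 0; here √(π/(2β)) = 1.0747.
⟨x⁴⟩ = 0.10137.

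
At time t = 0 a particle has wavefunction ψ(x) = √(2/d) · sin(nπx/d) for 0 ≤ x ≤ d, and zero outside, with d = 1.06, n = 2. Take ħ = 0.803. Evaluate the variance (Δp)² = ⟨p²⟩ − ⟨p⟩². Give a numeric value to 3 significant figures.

Compute ⟨p⟩ and ⟨p²⟩ separately; (Δp)² = ⟨p²⟩ − ⟨p⟩².
d/dx sin(nπx/d) = (nπ/d)·cos(nπx/d) and d²/dx² sin(nπx/d) = −(nπ/d)²·sin(nπx/d); on 0 ≤ x ≤ d, ∫sin²(nπx/d) dx = d/2 and ∫sin(nπx/d)·cos(nπx/d) dx = 0.
⟨p⟩ = 0.0000 and ⟨p²⟩ = 22.656.
(Δp)² = 22.656 − (0.0000)² = 22.656.

22.7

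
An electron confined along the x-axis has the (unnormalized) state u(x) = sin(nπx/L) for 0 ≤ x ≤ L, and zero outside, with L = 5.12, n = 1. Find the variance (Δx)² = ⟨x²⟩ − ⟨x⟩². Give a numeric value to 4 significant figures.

0.8565

Compute ⟨x⟩ and ⟨x²⟩ separately, then (Δx)² = ⟨x²⟩ − ⟨x⟩².
With sin²θ = (1 − cos2θ)/2 on 0 ≤ x ≤ L: ∫sin²(nπx/L) dx = L/2, ∫x·sin²(nπx/L) dx = L²/4, ∫x²·sin²(nπx/L) dx = L³·(1/6 − 1/(4n²π²)); higher powers xᵏ the same way, integrating xᵏ·cos(2nπx/L) by parts.
Normalization: ∫|u|² dx = 2.5600.
⟨x⟩ = 2.5600 and ⟨x²⟩ = 7.4101.
(Δx)² = 7.4101 − (2.5600)² = 0.85650.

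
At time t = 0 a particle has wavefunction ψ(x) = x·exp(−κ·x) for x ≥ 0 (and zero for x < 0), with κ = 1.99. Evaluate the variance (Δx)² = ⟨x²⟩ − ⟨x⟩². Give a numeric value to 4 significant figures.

Compute ⟨x⟩ and ⟨x²⟩ separately, then (Δx)² = ⟨x²⟩ − ⟨x⟩².
Every integrand reduces to terms xʲ·e^(−2κx) on [0, ∞); use ∫₀^∞ xʲ·e^(−2κx) dx = j!/(2κ)^(j+1).
Normalization: ∫|ψ|² dx = 0.031723.
⟨x⟩ = 0.75377 and ⟨x²⟩ = 0.75756.
(Δx)² = 0.75756 − (0.75377)² = 0.18939.

0.1894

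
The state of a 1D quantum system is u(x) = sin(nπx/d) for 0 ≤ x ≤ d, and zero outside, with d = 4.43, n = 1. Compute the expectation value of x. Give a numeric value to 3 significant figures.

⟨x⟩ = ∫ x·|u|² dx / ∫|u|² dx (integrals over the domain).
With sin²θ = (1 − cos2θ)/2 on 0 ≤ x ≤ d: ∫sin²(nπx/d) dx = d/2, ∫x·sin²(nπx/d) dx = d²/4, ∫x²·sin²(nπx/d) dx = d³·(1/6 − 1/(4n²π²)); higher powers xᵏ the same way, integrating xᵏ·cos(2nπx/d) by parts.
State is unnormalized: ∫|u|² dx = 2.2150, and ∫u*·x·u dx = 4.9062, so ⟨x⟩ = 4.9062 / 2.2150.
⟨x⟩ = 2.2150.

2.22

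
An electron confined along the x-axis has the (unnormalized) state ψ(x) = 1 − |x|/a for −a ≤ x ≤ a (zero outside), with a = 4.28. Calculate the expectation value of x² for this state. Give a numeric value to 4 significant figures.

1.832

⟨x²⟩ = ∫ x²·|ψ|² dx / ∫|ψ|² dx (integrals over the domain).
ψ is even, so ∫ over [−a, a] = 2∫₀ᵃ with ψ = 1 − x/a there: ∫₀ᵃ (1 − x/a)² dx = a/3, ∫₀ᵃ x²(1 − x/a)² dx = a³/30, ∫₀ᵃ x⁴(1 − x/a)² dx = a⁵/105.
State is unnormalized: ∫|ψ|² dx = 2.8533, and ∫ψ*·x²·ψ dx = 5.2269, so ⟨x²⟩ = 5.2269 / 2.8533.
⟨x²⟩ = 1.8318.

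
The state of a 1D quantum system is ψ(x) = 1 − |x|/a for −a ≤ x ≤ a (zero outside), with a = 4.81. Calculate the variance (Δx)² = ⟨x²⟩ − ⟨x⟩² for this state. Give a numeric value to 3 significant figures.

2.31

Compute ⟨x⟩ and ⟨x²⟩ separately, then (Δx)² = ⟨x²⟩ − ⟨x⟩².
ψ is even, so ∫ over [−a, a] = 2∫₀ᵃ with ψ = 1 − x/a there: ∫₀ᵃ (1 − x/a)² dx = a/3, ∫₀ᵃ x²(1 − x/a)² dx = a³/30, ∫₀ᵃ x⁴(1 − x/a)² dx = a⁵/105.
Normalization: ∫|ψ|² dx = 3.2067.
⟨x⟩ = 0.0000 and ⟨x²⟩ = 2.3136.
(Δx)² = 2.3136 − (0.0000)² = 2.3136.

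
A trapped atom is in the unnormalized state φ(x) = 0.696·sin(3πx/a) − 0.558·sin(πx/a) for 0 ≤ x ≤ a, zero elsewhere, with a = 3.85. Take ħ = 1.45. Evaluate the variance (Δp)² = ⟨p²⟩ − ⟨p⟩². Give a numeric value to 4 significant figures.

Compute ⟨p⟩ and ⟨p²⟩ separately; (Δp)² = ⟨p²⟩ − ⟨p⟩².
d²/dx² sin(jπx/a) = −(jπ/a)²·sin(jπx/a); on 0 ≤ x ≤ a, ∫sin²(jπx/a) dx = a/2 and ∫sin(jπx/a)·sin(lπx/a) dx = 0 for j ≠ l, so only diagonal terms survive in ∫|φ|² and ∫φ·φ″; ∫φ·φ′ dx = [φ²/2] between the walls = 0.
Normalization: ∫|φ|² dx = 1.5319.
⟨p⟩ = 0.0000 and ⟨p²⟩ = 8.2175.
(Δp)² = 8.2175 − (0.0000)² = 8.2175.

8.218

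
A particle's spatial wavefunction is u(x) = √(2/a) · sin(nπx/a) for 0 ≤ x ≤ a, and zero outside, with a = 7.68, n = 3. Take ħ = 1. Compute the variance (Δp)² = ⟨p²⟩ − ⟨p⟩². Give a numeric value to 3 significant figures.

Compute ⟨p⟩ and ⟨p²⟩ separately; (Δp)² = ⟨p²⟩ − ⟨p⟩².
d/dx sin(nπx/a) = (nπ/a)·cos(nπx/a) and d²/dx² sin(nπx/a) = −(nπ/a)²·sin(nπx/a); on 0 ≤ x ≤ a, ∫sin²(nπx/a) dx = a/2 and ∫sin(nπx/a)·cos(nπx/a) dx = 0.
⟨p⟩ = 0.0000 and ⟨p²⟩ = 1.5060.
(Δp)² = 1.5060 − (0.0000)² = 1.5060.

1.51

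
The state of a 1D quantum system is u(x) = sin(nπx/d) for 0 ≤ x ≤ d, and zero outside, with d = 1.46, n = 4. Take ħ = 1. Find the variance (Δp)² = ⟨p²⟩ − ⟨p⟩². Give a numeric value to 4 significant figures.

Compute ⟨p⟩ and ⟨p²⟩ separately; (Δp)² = ⟨p²⟩ − ⟨p⟩².
d/dx sin(nπx/d) = (nπ/d)·cos(nπx/d) and d²/dx² sin(nπx/d) = −(nπ/d)²·sin(nπx/d); on 0 ≤ x ≤ d, ∫sin²(nπx/d) dx = d/2 and ∫sin(nπx/d)·cos(nπx/d) dx = 0.
Normalization: ∫|u|² dx = 0.73000.
⟨p⟩ = 0.0000 and ⟨p²⟩ = 74.082.
(Δp)² = 74.082 − (0.0000)² = 74.082.

74.08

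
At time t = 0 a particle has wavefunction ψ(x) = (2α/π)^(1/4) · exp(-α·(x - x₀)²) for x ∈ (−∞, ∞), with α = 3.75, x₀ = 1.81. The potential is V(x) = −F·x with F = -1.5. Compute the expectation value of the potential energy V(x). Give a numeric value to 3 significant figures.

2.72

⟨V⟩ = ∫ V(x)·|ψ|² dx.
Gaussian moments (u = x − x₀): ∫u^(2j)·e^(−2αu²) du = (2j−1)!!/(4α)^j · √(π/(2α)), odd powers integrate to 0; here √(π/(2α)) = 0.64721.
⟨V⟩ = 2.7150.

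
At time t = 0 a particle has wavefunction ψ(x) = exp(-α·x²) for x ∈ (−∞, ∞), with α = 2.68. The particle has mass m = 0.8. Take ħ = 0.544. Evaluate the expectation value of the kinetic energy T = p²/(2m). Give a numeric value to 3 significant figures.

0.496

T = −(ħ²/2m) d²/dx², so ⟨T⟩ = −(ħ²/2m) ∫ ψ*·ψ'' dx / ∫|ψ|² dx; with m = 0.8.
Gaussian moments: ∫x^(2j)·e^(−2αx²) dx = (2j−1)!!/(4α)^j · √(π/(2α)), odd powers integrate to 0; here √(π/(2α)) = 0.76558. Derivatives: d/dx e^(−αx²) = −2αx·e^(−αx²), d²/dx² e^(−αx²) = (4α²x² − 2α)·e^(−αx²).
State is unnormalized: ∫|ψ|² dx = 0.76558, and ∫ψ*·(−ħ²/2m · ψ'') dx = 0.37949, so ⟨T⟩ = 0.37949 / 0.76558.
⟨T⟩ = 0.49569.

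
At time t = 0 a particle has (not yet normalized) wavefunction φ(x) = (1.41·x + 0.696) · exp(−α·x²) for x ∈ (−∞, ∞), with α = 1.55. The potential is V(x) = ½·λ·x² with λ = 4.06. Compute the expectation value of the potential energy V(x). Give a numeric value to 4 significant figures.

⟨V⟩ = ∫ V(x)·|φ|² dx / ∫|φ|² dx.
Expand each integrand as polynomial × e^(−2αx²) and use ∫x^(2j)·e^(−2αx²) dx = (2j−1)!!/(4α)^j · √(π/(2α)), odd powers → 0; here √(π/(2α)) = 1.0067.
State is unnormalized: ∫|φ|² dx = 0.81046, and ∫φ*·V(x)·φ dx = 0.47675, so ⟨V⟩ = 0.47675 / 0.81046.
⟨V⟩ = 0.58824.

0.5882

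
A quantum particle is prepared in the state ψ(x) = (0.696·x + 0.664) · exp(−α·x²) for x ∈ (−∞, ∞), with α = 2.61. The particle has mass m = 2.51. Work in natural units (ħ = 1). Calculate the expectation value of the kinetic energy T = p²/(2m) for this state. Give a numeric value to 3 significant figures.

T = −(ħ²/2m) d²/dx², so ⟨T⟩ = −(ħ²/2m) ∫ ψ*·ψ'' dx / ∫|ψ|² dx; with m = 2.51.
Expand each integrand as polynomial × e^(−2αx²) and use ∫x^(2j)·e^(−2αx²) dx = (2j−1)!!/(4α)^j · √(π/(2α)), odd powers → 0; here √(π/(2α)) = 0.77578. Differentiate with the product rule, d/dx e^(−αx²) = −2αx·e^(−αx²).
State is unnormalized: ∫|ψ|² dx = 0.37804, and ∫ψ*·(−ħ²/2m · ψ'') dx = 0.23398, so ⟨T⟩ = 0.23398 / 0.37804.
⟨T⟩ = 0.61893.

0.619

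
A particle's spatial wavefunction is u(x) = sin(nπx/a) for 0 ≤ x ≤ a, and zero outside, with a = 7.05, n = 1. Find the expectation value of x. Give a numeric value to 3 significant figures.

⟨x⟩ = ∫ x·|u|² dx / ∫|u|² dx (integrals over the domain).
With sin²θ = (1 − cos2θ)/2 on 0 ≤ x ≤ a: ∫sin²(nπx/a) dx = a/2, ∫x·sin²(nπx/a) dx = a²/4, ∫x²·sin²(nπx/a) dx = a³·(1/6 − 1/(4n²π²)); higher powers xᵏ the same way, integrating xᵏ·cos(2nπx/a) by parts.
State is unnormalized: ∫|u|² dx = 3.5250, and ∫u*·x·u dx = 12.426, so ⟨x⟩ = 12.426 / 3.5250.
⟨x⟩ = 3.5250.

3.53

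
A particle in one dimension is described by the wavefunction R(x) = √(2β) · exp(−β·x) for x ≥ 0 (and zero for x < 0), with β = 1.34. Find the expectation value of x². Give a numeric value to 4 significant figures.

⟨x²⟩ = ∫ x²·|R|² dx (integrals over the domain).
Every integrand reduces to terms xʲ·e^(−2βx) on [0, ∞); use ∫₀^∞ xʲ·e^(−2βx) dx = j!/(2β)^(j+1).
⟨x²⟩ = 0.27846.

0.2785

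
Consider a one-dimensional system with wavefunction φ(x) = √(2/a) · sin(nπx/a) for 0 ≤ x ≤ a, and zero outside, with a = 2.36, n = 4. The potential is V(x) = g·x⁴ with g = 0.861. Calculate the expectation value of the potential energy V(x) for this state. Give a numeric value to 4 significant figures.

5.174

⟨V⟩ = ∫ V(x)·|φ|² dx.
With sin²θ = (1 − cos2θ)/2 on 0 ≤ x ≤ a: ∫sin²(nπx/a) dx = a/2, ∫x·sin²(nπx/a) dx = a²/4, ∫x²·sin²(nπx/a) dx = a³·(1/6 − 1/(4n²π²)); higher powers xᵏ the same way, integrating xᵏ·cos(2nπx/a) by parts.
⟨V⟩ = 5.1742.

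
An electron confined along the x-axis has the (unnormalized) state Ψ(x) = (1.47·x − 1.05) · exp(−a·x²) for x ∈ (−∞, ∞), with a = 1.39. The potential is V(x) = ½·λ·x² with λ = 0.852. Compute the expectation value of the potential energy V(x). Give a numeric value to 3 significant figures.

0.117

⟨V⟩ = ∫ V(x)·|Ψ|² dx / ∫|Ψ|² dx.
Expand each integrand as polynomial × e^(−2ax²) and use ∫x^(2j)·e^(−2ax²) dx = (2j−1)!!/(4a)^j · √(π/(2a)), odd powers → 0; here √(π/(2a)) = 1.0630.
State is unnormalized: ∫|Ψ|² dx = 1.5852, and ∫Ψ*·V(x)·Ψ dx = 0.18476, so ⟨V⟩ = 0.18476 / 1.5852.
⟨V⟩ = 0.11656.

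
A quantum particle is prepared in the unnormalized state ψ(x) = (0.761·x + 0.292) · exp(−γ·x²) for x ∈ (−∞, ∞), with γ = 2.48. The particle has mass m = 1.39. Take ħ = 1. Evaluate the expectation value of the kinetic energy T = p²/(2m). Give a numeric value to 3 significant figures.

T = −(ħ²/2m) d²/dx², so ⟨T⟩ = −(ħ²/2m) ∫ ψ*·ψ'' dx / ∫|ψ|² dx; with m = 1.39.
Expand each integrand as polynomial × e^(−2γx²) and use ∫x^(2j)·e^(−2γx²) dx = (2j−1)!!/(4γ)^j · √(π/(2γ)), odd powers → 0; here √(π/(2γ)) = 0.79586. Differentiate with the product rule, d/dx e^(−γx²) = −2γx·e^(−γx²).
State is unnormalized: ∫|ψ|² dx = 0.11432, and ∫ψ*·(−ħ²/2m · ψ'') dx = 0.18488, so ⟨T⟩ = 0.18488 / 0.11432.
⟨T⟩ = 1.6172.

1.62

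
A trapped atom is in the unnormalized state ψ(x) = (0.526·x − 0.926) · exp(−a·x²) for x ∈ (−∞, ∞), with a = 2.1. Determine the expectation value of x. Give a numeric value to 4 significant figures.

⟨x⟩ = ∫ x·|ψ|² dx / ∫|ψ|² dx (integrals over the domain).
Expand each integrand as polynomial × e^(−2ax²) and use ∫x^(2j)·e^(−2ax²) dx = (2j−1)!!/(4a)^j · √(π/(2a)), odd powers → 0; here √(π/(2a)) = 0.86487.
State is unnormalized: ∫|ψ|² dx = 0.77009, and ∫ψ*·x·ψ dx = -0.10030, so ⟨x⟩ = -0.10030 / 0.77009.
⟨x⟩ = -0.13024.

-0.1302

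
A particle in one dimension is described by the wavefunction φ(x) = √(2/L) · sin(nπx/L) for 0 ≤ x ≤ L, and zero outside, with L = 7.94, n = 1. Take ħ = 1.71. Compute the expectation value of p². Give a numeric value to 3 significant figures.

0.458

p² φ = −ħ² d²φ/dx²; ⟨p²⟩ = −ħ² ∫ φ*·φ'' dx.
d/dx sin(nπx/L) = (nπ/L)·cos(nπx/L) and d²/dx² sin(nπx/L) = −(nπ/L)²·sin(nπx/L); on 0 ≤ x ≤ L, ∫sin²(nπx/L) dx = L/2 and ∫sin(nπx/L)·cos(nπx/L) dx = 0.
⟨p²⟩ = 0.45777.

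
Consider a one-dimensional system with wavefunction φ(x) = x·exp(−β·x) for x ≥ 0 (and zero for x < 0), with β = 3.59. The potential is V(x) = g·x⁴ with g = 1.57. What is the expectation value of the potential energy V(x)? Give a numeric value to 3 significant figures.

⟨V⟩ = ∫ V(x)·|φ|² dx / ∫|φ|² dx.
Every integrand reduces to terms xʲ·e^(−2βx) on [0, ∞); use ∫₀^∞ xʲ·e^(−2βx) dx = j!/(2β)^(j+1).
State is unnormalized: ∫|φ|² dx = 0.0054033, and ∫φ*·V(x)·φ dx = 0.0011491, so ⟨V⟩ = 0.0011491 / 0.0054033.
⟨V⟩ = 0.21267.

0.213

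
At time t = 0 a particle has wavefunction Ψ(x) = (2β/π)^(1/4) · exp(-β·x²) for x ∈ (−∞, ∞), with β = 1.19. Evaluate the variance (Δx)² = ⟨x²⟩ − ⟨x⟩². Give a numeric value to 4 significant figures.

Compute ⟨x⟩ and ⟨x²⟩ separately, then (Δx)² = ⟨x²⟩ − ⟨x⟩².
Gaussian moments: ∫x^(2j)·e^(−2βx²) dx = (2j−1)!!/(4β)^j · √(π/(2β)), odd powers integrate to 0; here √(π/(2β)) = 1.1489.
⟨x⟩ = 0.0000 and ⟨x²⟩ = 0.21008.
(Δx)² = 0.21008 − (0.0000)² = 0.21008.

0.2101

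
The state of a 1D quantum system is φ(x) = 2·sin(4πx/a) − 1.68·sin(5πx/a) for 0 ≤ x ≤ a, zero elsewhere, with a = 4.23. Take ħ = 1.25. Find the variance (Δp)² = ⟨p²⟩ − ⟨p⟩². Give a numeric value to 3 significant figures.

Compute ⟨p⟩ and ⟨p²⟩ separately; (Δp)² = ⟨p²⟩ − ⟨p⟩².
d²/dx² sin(jπx/a) = −(jπ/a)²·sin(jπx/a); on 0 ≤ x ≤ a, ∫sin²(jπx/a) dx = a/2 and ∫sin(jπx/a)·sin(lπx/a) dx = 0 for j ≠ l, so only diagonal terms survive in ∫|φ|² and ∫φ·φ″; ∫φ·φ′ dx = [φ²/2] between the walls = 0.
Normalization: ∫|φ|² dx = 14.429.
⟨p⟩ = 0.0000 and ⟨p²⟩ = 16.999.
(Δp)² = 16.999 − (0.0000)² = 16.999.

17.0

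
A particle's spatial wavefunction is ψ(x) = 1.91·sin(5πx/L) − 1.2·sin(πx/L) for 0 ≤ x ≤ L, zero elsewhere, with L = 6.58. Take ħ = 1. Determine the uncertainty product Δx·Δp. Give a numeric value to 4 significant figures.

Δx = √(⟨x²⟩−⟨x⟩²), Δp = √(⟨p²⟩−⟨p⟩²).
On 0 ≤ x ≤ L (j ≠ l): ∫sin²(jπx/L) dx = L/2, ∫sin(jπx/L)·sin(lπx/L) dx = 0; diagonal moments ∫x·sin²(jπx/L) dx = L²/4, ∫x²·sin²(jπx/L) dx = L³·(1/6 − 1/(4j²π²)); cross terms ∫x·sin(jπx/L)·sin(lπx/L) dx = 0 for j + l even and −4jlL²/(π²(j² − l²)²) for j + l odd, ∫x²·sin(jπx/L)·sin(lπx/L) dx = (−1)^(j+l)·4jlL³/(π²(j² − l²)²); higher powers the same way via product-to-sum and parts. d²/dx² sin(jπx/L) = −(jπ/L)²·sin(jπx/L); on 0 ≤ x ≤ L, ∫sin²(jπx/L) dx = L/2 and ∫sin(jπx/L)·sin(lπx/L) dx = 0 for j ≠ l, so only diagonal terms survive in ∫|ψ|² and ∫ψ·ψ″; ∫ψ·ψ′ dx = [ψ²/2] between the walls = 0.
Normalization: ∫|ψ|² dx = 16.740.
⟨x⟩ = 3.2900, ⟨x²⟩ = 13.474 ⇒ Δx = 1.6279.
⟨p⟩ = 0.0000, ⟨p²⟩ = 4.1505 ⇒ Δp = 2.0373.
Δx·Δp = 3.3164.

3.316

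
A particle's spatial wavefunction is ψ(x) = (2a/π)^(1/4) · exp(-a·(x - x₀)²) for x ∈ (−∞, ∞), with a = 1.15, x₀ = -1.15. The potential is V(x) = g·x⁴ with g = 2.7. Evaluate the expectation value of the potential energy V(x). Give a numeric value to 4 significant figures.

9.763

⟨V⟩ = ∫ V(x)·|ψ|² dx.
Gaussian moments (u = x − x₀): ∫u^(2j)·e^(−2au²) du = (2j−1)!!/(4a)^j · √(π/(2a)), odd powers integrate to 0; here √(π/(2a)) = 1.1687.
⟨V⟩ = 9.7626.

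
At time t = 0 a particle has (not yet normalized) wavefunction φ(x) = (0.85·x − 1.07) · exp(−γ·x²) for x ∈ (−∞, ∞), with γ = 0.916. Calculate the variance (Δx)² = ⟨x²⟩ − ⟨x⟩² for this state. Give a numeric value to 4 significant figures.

Compute ⟨x⟩ and ⟨x²⟩ separately, then (Δx)² = ⟨x²⟩ − ⟨x⟩².
Expand each integrand as polynomial × e^(−2γx²) and use ∫x^(2j)·e^(−2γx²) dx = (2j−1)!!/(4γ)^j · √(π/(2γ)), odd powers → 0; here √(π/(2γ)) = 1.3095.
Normalization: ∫|φ|² dx = 1.7575.
⟨x⟩ = -0.36991 and ⟨x²⟩ = 0.35313.
(Δx)² = 0.35313 − (-0.36991)² = 0.21629.

0.2163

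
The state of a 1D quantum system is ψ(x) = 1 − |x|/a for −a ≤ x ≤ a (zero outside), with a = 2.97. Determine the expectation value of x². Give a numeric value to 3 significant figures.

⟨x²⟩ = ∫ x²·|ψ|² dx / ∫|ψ|² dx (integrals over the domain).
ψ is even, so ∫ over [−a, a] = 2∫₀ᵃ with ψ = 1 − x/a there: ∫₀ᵃ (1 − x/a)² dx = a/3, ∫₀ᵃ x²(1 − x/a)² dx = a³/30, ∫₀ᵃ x⁴(1 − x/a)² dx = a⁵/105.
State is unnormalized: ∫|ψ|² dx = 1.9800, and ∫ψ*·x²·ψ dx = 1.7465, so ⟨x²⟩ = 1.7465 / 1.9800.
⟨x²⟩ = 0.88209.

0.882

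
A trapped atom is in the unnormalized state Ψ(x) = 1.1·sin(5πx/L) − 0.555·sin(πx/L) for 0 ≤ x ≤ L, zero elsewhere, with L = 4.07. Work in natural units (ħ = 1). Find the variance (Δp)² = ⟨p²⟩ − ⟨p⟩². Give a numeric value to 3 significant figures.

12.0

Compute ⟨p⟩ and ⟨p²⟩ separately; (Δp)² = ⟨p²⟩ − ⟨p⟩².
d²/dx² sin(jπx/L) = −(jπ/L)²·sin(jπx/L); on 0 ≤ x ≤ L, ∫sin²(jπx/L) dx = L/2 and ∫sin(jπx/L)·sin(lπx/L) dx = 0 for j ≠ l, so only diagonal terms survive in ∫|Ψ|² and ∫Ψ·Ψ″; ∫Ψ·Ψ′ dx = [Ψ²/2] between the walls = 0.
Normalization: ∫|Ψ|² dx = 3.0892.
⟨p⟩ = 0.0000 and ⟨p²⟩ = 11.994.
(Δp)² = 11.994 − (0.0000)² = 11.994.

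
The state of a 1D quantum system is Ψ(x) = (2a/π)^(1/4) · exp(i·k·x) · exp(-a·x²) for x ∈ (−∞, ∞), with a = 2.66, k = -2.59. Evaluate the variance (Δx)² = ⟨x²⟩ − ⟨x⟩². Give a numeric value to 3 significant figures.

Compute ⟨x⟩ and ⟨x²⟩ separately, then (Δx)² = ⟨x²⟩ − ⟨x⟩².
Gaussian moments: ∫x^(2j)·e^(−2ax²) dx = (2j−1)!!/(4a)^j · √(π/(2a)), odd powers integrate to 0; here √(π/(2a)) = 0.76846.
⟨x⟩ = 0.0000 and ⟨x²⟩ = 0.093985.
(Δx)² = 0.093985 − (0.0000)² = 0.093985.

0.0940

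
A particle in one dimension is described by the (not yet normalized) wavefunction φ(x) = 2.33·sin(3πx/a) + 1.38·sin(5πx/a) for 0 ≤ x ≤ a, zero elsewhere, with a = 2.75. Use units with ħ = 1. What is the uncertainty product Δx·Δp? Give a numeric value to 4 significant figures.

Δx = √(⟨x²⟩−⟨x⟩²), Δp = √(⟨p²⟩−⟨p⟩²).
On 0 ≤ x ≤ a (j ≠ l): ∫sin²(jπx/a) dx = a/2, ∫sin(jπx/a)·sin(lπx/a) dx = 0; diagonal moments ∫x·sin²(jπx/a) dx = a²/4, ∫x²·sin²(jπx/a) dx = a³·(1/6 − 1/(4j²π²)); cross terms ∫x·sin(jπx/a)·sin(lπx/a) dx = 0 for j + l even and −4jla²/(π²(j² − l²)²) for j + l odd, ∫x²·sin(jπx/a)·sin(lπx/a) dx = (−1)^(j+l)·4jla³/(π²(j² − l²)²); higher powers the same way via product-to-sum and parts. d²/dx² sin(jπx/a) = −(jπ/a)²·sin(jπx/a); on 0 ≤ x ≤ a, ∫sin²(jπx/a) dx = a/2 and ∫sin(jπx/a)·sin(lπx/a) dx = 0 for j ≠ l, so only diagonal terms survive in ∫|φ|² and ∫φ·φ″; ∫φ·φ′ dx = [φ²/2] between the walls = 0.
Normalization: ∫|φ|² dx = 10.083.
⟨x⟩ = 1.3750, ⟨x²⟩ = 2.8003 ⇒ Δx = 0.95378.
⟨p⟩ = 0.0000, ⟨p²⟩ = 17.168 ⇒ Δp = 4.1435.
Δx·Δp = 3.9519.

3.952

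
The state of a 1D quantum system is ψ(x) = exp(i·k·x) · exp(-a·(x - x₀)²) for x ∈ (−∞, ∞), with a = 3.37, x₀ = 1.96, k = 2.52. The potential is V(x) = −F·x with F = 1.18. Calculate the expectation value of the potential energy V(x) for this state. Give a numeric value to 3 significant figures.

-2.31

⟨V⟩ = ∫ V(x)·|ψ|² dx / ∫|ψ|² dx.
Gaussian moments (u = x − x₀): ∫u^(2j)·e^(−2au²) du = (2j−1)!!/(4a)^j · √(π/(2a)), odd powers integrate to 0; here √(π/(2a)) = 0.68272.
State is unnormalized: ∫|ψ|² dx = 0.68272, and ∫ψ*·V(x)·ψ dx = -1.5790, so ⟨V⟩ = -1.5790 / 0.68272.
⟨V⟩ = -2.3128.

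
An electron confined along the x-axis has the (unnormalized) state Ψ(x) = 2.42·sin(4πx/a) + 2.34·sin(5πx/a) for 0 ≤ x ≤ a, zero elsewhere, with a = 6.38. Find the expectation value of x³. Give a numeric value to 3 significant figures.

⟨x³⟩ = ∫ x³·|Ψ|² dx / ∫|Ψ|² dx (integrals over the domain).
On 0 ≤ x ≤ a (j ≠ l): ∫sin²(jπx/a) dx = a/2, ∫sin(jπx/a)·sin(lπx/a) dx = 0; diagonal moments ∫x·sin²(jπx/a) dx = a²/4, ∫x²·sin²(jπx/a) dx = a³·(1/6 − 1/(4j²π²)); cross terms ∫x·sin(jπx/a)·sin(lπx/a) dx = 0 for j + l even and −4jla²/(π²(j² − l²)²) for j + l odd, ∫x²·sin(jπx/a)·sin(lπx/a) dx = (−1)^(j+l)·4jla³/(π²(j² − l²)²); higher powers the same way via product-to-sum and parts.
State is unnormalized: ∫|Ψ|² dx = 36.149, and ∫Ψ*·x³·Ψ dx = 649.05, so ⟨x³⟩ = 649.05 / 36.149.
⟨x³⟩ = 17.955.

18.0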